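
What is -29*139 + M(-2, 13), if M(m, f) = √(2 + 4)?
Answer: -4031 + √6 ≈ -4028.6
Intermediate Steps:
M(m, f) = √6
-29*139 + M(-2, 13) = -29*139 + √6 = -4031 + √6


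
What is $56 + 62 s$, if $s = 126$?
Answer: $7868$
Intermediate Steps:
$56 + 62 s = 56 + 62 \cdot 126 = 56 + 7812 = 7868$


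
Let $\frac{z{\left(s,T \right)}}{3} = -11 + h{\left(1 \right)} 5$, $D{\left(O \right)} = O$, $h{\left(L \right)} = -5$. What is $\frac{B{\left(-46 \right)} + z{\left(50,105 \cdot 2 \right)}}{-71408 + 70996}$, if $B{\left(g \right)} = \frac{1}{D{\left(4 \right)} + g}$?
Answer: $\frac{4537}{17304} \approx 0.26219$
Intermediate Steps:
$z{\left(s,T \right)} = -108$ ($z{\left(s,T \right)} = 3 \left(-11 - 25\right) = 3 \left(-36\right) = -108$)
$B{\left(g \right)} = \frac{1}{4 + g}$
$\frac{B{\left(-46 \right)} + z{\left(50,105 \cdot 2 \right)}}{-71408 + 70996} = \frac{\frac{1}{4 - 46} - 108}{-71408 + 70996} = \frac{\frac{1}{-42} - 108}{-412} = \left(- \frac{1}{42} - 108\right) \left(- \frac{1}{412}\right) = \left(- \frac{4537}{42}\right) \left(- \frac{1}{412}\right) = \frac{4537}{17304}$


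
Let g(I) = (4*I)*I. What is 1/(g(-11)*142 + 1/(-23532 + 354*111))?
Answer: 15762/1083290737 ≈ 1.4550e-5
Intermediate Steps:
g(I) = 4*I²
1/(g(-11)*142 + 1/(-23532 + 354*111)) = 1/((4*(-11)²)*142 + 1/(-23532 + 354*111)) = 1/((4*121)*142 + 1/(-23532 + 39294)) = 1/(484*142 + 1/15762) = 1/(68728 + 1/15762) = 1/(1083290737/15762) = 15762/1083290737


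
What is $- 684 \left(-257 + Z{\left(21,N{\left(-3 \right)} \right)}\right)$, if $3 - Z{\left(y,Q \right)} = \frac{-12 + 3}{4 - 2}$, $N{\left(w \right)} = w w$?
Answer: $170658$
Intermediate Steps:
$N{\left(w \right)} = w^{2}$
$Z{\left(y,Q \right)} = \frac{15}{2}$ ($Z{\left(y,Q \right)} = 3 - \frac{-12 + 3}{4 - 2} = 3 - - \frac{9}{2} = 3 + \frac{9}{2} = \frac{15}{2}$)
$- 684 \left(-257 + Z{\left(21,N{\left(-3 \right)} \right)}\right) = - 684 \left(-257 + \frac{15}{2}\right) = \left(-684\right) \left(- \frac{499}{2}\right) = 170658$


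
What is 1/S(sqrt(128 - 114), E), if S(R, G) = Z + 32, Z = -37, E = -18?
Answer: -1/5 ≈ -0.20000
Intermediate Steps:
S(R, G) = -5 (S(R, G) = -37 + 32 = -5)
1/S(sqrt(128 - 114), E) = 1/(-5) = -1/5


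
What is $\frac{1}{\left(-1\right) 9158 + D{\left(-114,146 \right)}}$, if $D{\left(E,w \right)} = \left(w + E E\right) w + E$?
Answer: $\frac{1}{1909460} \approx 5.2371 \cdot 10^{-7}$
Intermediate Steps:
$D{\left(E,w \right)} = E + w \left(w + E^{2}\right)$ ($D{\left(E,w \right)} = \left(w + E^{2}\right) w + E = w \left(w + E^{2}\right) + E = E + w \left(w + E^{2}\right)$)
$\frac{1}{\left(-1\right) 9158 + D{\left(-114,146 \right)}} = \frac{1}{\left(-1\right) 9158 + \left(-114 + 146^{2} + 146 \left(-114\right)^{2}\right)} = \frac{1}{-9158 + \left(-114 + 21316 + 146 \cdot 12996\right)} = \frac{1}{-9158 + \left(-114 + 21316 + 1897416\right)} = \frac{1}{-9158 + 1918618} = \frac{1}{1909460}$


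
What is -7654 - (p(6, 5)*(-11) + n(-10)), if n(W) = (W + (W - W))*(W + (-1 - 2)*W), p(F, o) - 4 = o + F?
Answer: -7289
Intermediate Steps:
p(F, o) = 4 + F + o (p(F, o) = 4 + (o + F) = 4 + (F + o) = 4 + F + o)
n(W) = -2*W**2 (n(W) = (W + 0)*(W - 3*W) = W*(-2*W) = -2*W**2)
-7654 - (p(6, 5)*(-11) + n(-10)) = -7654 - ((4 + 6 + 5)*(-11) - 2*(-10)**2) = -7654 - (15*(-11) - 2*100) = -7654 - (-165 - 200) = -7654 - 1*(-365) = -7654 + 365 = -7289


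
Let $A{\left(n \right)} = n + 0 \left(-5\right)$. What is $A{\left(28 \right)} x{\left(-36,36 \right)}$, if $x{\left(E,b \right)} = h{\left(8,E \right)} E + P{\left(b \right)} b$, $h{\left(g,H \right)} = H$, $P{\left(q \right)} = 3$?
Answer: $39312$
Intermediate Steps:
$A{\left(n \right)} = n$ ($A{\left(n \right)} = n + 0 = n$)
$x{\left(E,b \right)} = E^{2} + 3 b$ ($x{\left(E,b \right)} = E E + 3 b = E^{2} + 3 b$)
$A{\left(28 \right)} x{\left(-36,36 \right)} = 28 \left(\left(-36\right)^{2} + 3 \cdot 36\right) = 28 \left(1296 + 108\right) = 28 \cdot 1404 = 39312$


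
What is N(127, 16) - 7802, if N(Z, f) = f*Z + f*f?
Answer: -5514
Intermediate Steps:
N(Z, f) = f² + Z*f (N(Z, f) = Z*f + f² = f² + Z*f)
N(127, 16) - 7802 = 16*(127 + 16) - 7802 = 16*143 - 7802 = 2288 - 7802 = -5514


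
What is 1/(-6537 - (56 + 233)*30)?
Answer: -1/15207 ≈ -6.5759e-5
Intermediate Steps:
1/(-6537 - (56 + 233)*30) = 1/(-6537 - 289*30) = 1/(-6537 - 1*8670) = 1/(-6537 - 8670) = 1/(-15207) = -1/15207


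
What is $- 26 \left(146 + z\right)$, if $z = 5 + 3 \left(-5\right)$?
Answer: $-3536$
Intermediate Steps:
$z = -10$ ($z = 5 - 15 = -10$)
$- 26 \left(146 + z\right) = - 26 \left(146 - 10\right) = \left(-26\right) 136 = -3536$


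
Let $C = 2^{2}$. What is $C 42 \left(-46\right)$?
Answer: $-7728$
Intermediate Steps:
$C = 4$
$C 42 \left(-46\right) = 4 \cdot 42 \left(-46\right) = 168 \left(-46\right) = -7728$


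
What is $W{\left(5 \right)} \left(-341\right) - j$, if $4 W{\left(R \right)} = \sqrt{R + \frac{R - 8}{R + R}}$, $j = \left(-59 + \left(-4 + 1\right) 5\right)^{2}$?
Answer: $-5476 - \frac{341 \sqrt{470}}{40} \approx -5660.8$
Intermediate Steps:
$j = 5476$ ($j = \left(-59 - 15\right)^{2} = \left(-74\right)^{2} = 5476$)
$W{\left(R \right)} = \frac{\sqrt{R + \frac{-8 + R}{2 R}}}{4}$ ($W{\left(R \right)} = \frac{\sqrt{R + \frac{R - 8}{R + R}}}{4} = \frac{\sqrt{R + \frac{-8 + R}{2 R}}}{4}$)
$W{\left(5 \right)} \left(-341\right) - j = \frac{\sqrt{2 - \frac{16}{5} + 4 \cdot 5}}{8} \left(-341\right) - 5476 = \frac{\sqrt{2 - \frac{16}{5} + 20}}{8} \left(-341\right) - 5476 = \frac{\sqrt{\frac{94}{5}}}{8} \left(-341\right) - 5476 = \frac{\frac{1}{5} \sqrt{470}}{8} \left(-341\right) - 5476 = \frac{\sqrt{470}}{40} \left(-341\right) - 5476 = - \frac{341 \sqrt{470}}{40} - 5476 = -5476 - \frac{341 \sqrt{470}}{40}$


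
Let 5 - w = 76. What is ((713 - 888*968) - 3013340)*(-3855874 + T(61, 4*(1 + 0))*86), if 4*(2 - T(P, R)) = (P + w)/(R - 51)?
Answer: 701715142290099/47 ≈ 1.4930e+13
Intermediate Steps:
w = -71 (w = 5 - 1*76 = 5 - 76 = -71)
T(P, R) = 2 - (-71 + P)/(4*(-51 + R)) (T(P, R) = 2 - (P - 71)/(4*(R - 51)) = 2 - (-71 + P)/(4*(-51 + R)))
((713 - 888*968) - 3013340)*(-3855874 + T(61, 4*(1 + 0))*86) = ((713 - 888*968) - 3013340)*(-3855874 + ((-337 - 1*61 + 8*(4*(1 + 0)))/(4*(-51 + 4*(1 + 0))))*86) = ((713 - 859584) - 3013340)*(-3855874 + ((-337 - 61 + 8*(4*1))/(4*(-51 + 4*1)))*86) = (-858871 - 3013340)*(-3855874 + ((-337 - 61 + 8*4)/(4*(-51 + 4)))*86) = -3872211*(-3855874 + ((¼)*(-337 - 61 + 32)/(-47))*86) = -3872211*(-3855874 + ((¼)*(-1/47)*(-366))*86) = -3872211*(-3855874 + (183/94)*86) = -3872211*(-3855874 + 7869/47) = -3872211*(-181218209/47) = 701715142290099/47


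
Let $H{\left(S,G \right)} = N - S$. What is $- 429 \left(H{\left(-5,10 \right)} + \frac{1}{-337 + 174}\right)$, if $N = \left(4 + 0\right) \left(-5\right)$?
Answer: $\frac{1049334}{163} \approx 6437.6$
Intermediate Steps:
$N = -20$ ($N = 4 \left(-5\right) = -20$)
$H{\left(S,G \right)} = -20 - S$
$- 429 \left(H{\left(-5,10 \right)} + \frac{1}{-337 + 174}\right) = - 429 \left(\left(-20 - -5\right) + \frac{1}{-337 + 174}\right) = - 429 \left(\left(-20 + 5\right) + \frac{1}{-163}\right) = - 429 \left(-15 - \frac{1}{163}\right) = \left(-429\right) \left(- \frac{2446}{163}\right) = \frac{1049334}{163}$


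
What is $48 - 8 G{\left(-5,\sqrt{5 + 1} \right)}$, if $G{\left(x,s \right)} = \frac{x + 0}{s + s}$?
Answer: $48 + \frac{10 \sqrt{6}}{3} \approx 56.165$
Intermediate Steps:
$G{\left(x,s \right)} = \frac{x}{2 s}$
$48 - 8 G{\left(-5,\sqrt{5 + 1} \right)} = 48 - 8 \cdot \frac{1}{2} \left(-5\right) \frac{1}{\sqrt{5 + 1}} = 48 - 8 \cdot \frac{1}{2} \left(-5\right) \frac{1}{\sqrt{6}} = 48 - 8 \cdot \frac{1}{2} \left(-5\right) \frac{\sqrt{6}}{6} = 48 - 8 \left(- \frac{5 \sqrt{6}}{12}\right) = 48 + \frac{10 \sqrt{6}}{3}$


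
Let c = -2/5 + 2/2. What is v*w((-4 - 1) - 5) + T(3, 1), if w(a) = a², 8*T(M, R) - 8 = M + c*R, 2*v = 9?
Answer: 9029/20 ≈ 451.45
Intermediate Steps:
c = ⅗ (c = -2*⅕ + 2*(½) = -⅖ + 1 = ⅗ ≈ 0.60000)
v = 9/2 (v = (½)*9 = 9/2 ≈ 4.5000)
T(M, R) = 1 + M/8 + 3*R/40 (T(M, R) = 1 + (M + 3*R/5)/8 = 1 + (M/8 + 3*R/40) = 1 + M/8 + 3*R/40)
v*w((-4 - 1) - 5) + T(3, 1) = 9*((-4 - 1) - 5)²/2 + (1 + (⅛)*3 + (3/40)*1) = 9*(-5 - 5)²/2 + (1 + 3/8 + 3/40) = (9/2)*(-10)² + 29/20 = (9/2)*100 + 29/20 = 450 + 29/20 = 9029/20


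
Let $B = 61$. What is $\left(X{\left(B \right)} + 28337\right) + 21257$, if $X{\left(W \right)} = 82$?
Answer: $49676$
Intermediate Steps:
$\left(X{\left(B \right)} + 28337\right) + 21257 = \left(82 + 28337\right) + 21257 = 28419 + 21257 = 49676$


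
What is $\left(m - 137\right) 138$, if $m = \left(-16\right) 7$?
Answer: $-34362$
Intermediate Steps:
$m = -112$
$\left(m - 137\right) 138 = \left(-112 - 137\right) 138 = \left(-249\right) 138 = -34362$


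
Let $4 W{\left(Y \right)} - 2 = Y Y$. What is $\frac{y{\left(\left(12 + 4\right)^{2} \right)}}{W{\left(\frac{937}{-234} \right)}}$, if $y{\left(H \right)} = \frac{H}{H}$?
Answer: $\frac{219024}{987481} \approx 0.2218$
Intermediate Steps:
$W{\left(Y \right)} = \frac{1}{2} + \frac{Y^{2}}{4}$ ($W{\left(Y \right)} = \frac{1}{2} + \frac{Y Y}{4} = \frac{1}{2} + \frac{Y^{2}}{4}$)
$y{\left(H \right)} = 1$
$\frac{y{\left(\left(12 + 4\right)^{2} \right)}}{W{\left(\frac{937}{-234} \right)}} = 1 \frac{1}{\frac{1}{2} + \frac{\left(\frac{937}{-234}\right)^{2}}{4}} = 1 \frac{1}{\frac{1}{2} + \frac{\left(937 \left(- \frac{1}{234}\right)\right)^{2}}{4}} = 1 \frac{1}{\frac{1}{2} + \frac{\left(- \frac{937}{234}\right)^{2}}{4}} = 1 \frac{1}{\frac{1}{2} + \frac{1}{4} \cdot \frac{877969}{54756}} = 1 \frac{1}{\frac{1}{2} + \frac{877969}{219024}} = 1 \frac{1}{\frac{987481}{219024}} = 1 \cdot \frac{219024}{987481} = \frac{219024}{987481}$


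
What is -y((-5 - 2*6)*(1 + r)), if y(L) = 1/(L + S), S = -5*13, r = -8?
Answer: -1/54 ≈ -0.018519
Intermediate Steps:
S = -65
y(L) = 1/(-65 + L) (y(L) = 1/(L - 65) = 1/(-65 + L))
-y((-5 - 2*6)*(1 + r)) = -1/(-65 + (-5 - 2*6)*(1 - 8)) = -1/(-65 + (-5 - 12)*(-7)) = -1/(-65 - 17*(-7)) = -1/(-65 + 119) = -1/54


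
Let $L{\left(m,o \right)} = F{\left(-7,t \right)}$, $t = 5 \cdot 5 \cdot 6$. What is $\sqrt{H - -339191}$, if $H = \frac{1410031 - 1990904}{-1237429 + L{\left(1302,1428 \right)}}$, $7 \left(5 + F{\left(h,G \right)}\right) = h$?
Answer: $\frac{31 \sqrt{540463444554930}}{1237435} \approx 582.4$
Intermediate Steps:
$t = 150$ ($t = 25 \cdot 6 = 150$)
$F{\left(h,G \right)} = -5 + \frac{h}{7}$
$L{\left(m,o \right)} = -6$ ($L{\left(m,o \right)} = -5 + \frac{1}{7} \left(-7\right) = -5 - 1 = -6$)
$H = \frac{580873}{1237435}$ ($H = \frac{1410031 - 1990904}{-1237429 - 6} = - \frac{580873}{-1237435} = \left(-580873\right) \left(- \frac{1}{1237435}\right) = \frac{580873}{1237435} \approx 0.46942$)
$\sqrt{H - -339191} = \sqrt{\frac{580873}{1237435} - -339191} = \sqrt{\frac{580873}{1237435} + \left(-1960795 + 2299986\right)} = \sqrt{\frac{580873}{1237435} + 339191} = \sqrt{\frac{419727395958}{1237435}} = \frac{31 \sqrt{540463444554930}}{1237435}$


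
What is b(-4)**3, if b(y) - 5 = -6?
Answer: -1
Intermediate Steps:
b(y) = -1 (b(y) = 5 - 6 = -1)
b(-4)**3 = (-1)**3 = -1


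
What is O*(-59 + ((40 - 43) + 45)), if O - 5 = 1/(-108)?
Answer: -9163/108 ≈ -84.843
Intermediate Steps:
O = 539/108 (O = 5 + 1/(-108) = 5 - 1/108 = 539/108 ≈ 4.9907)
O*(-59 + ((40 - 43) + 45)) = 539*(-59 + ((40 - 43) + 45))/108 = 539*(-59 + (-3 + 45))/108 = 539*(-59 + 42)/108 = (539/108)*(-17) = -9163/108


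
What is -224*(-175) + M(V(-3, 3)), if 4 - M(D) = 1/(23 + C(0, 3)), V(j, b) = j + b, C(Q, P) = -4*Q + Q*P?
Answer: 901691/23 ≈ 39204.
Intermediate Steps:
C(Q, P) = -4*Q + P*Q
V(j, b) = b + j
M(D) = 91/23 (M(D) = 4 - 1/(23 + 0*(-4 + 3)) = 4 - 1/(23 + 0*(-1)) = 4 - 1/(23 + 0) = 4 - 1/23 = 91/23)
-224*(-175) + M(V(-3, 3)) = -224*(-175) + 91/23 = 39200 + 91/23 = 901691/23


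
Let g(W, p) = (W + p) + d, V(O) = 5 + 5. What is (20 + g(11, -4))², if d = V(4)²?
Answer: 16129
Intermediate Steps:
V(O) = 10
d = 100 (d = 10² = 100)
g(W, p) = 100 + W + p (g(W, p) = (W + p) + 100 = 100 + W + p)
(20 + g(11, -4))² = (20 + (100 + 11 - 4))² = (20 + 107)² = 127² = 16129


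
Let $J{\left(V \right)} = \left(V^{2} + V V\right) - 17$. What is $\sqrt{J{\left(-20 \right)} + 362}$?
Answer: $\sqrt{1145} \approx 33.838$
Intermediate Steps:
$J{\left(V \right)} = -17 + 2 V^{2}$ ($J{\left(V \right)} = \left(V^{2} + V^{2}\right) - 17 = 2 V^{2} - 17 = -17 + 2 V^{2}$)
$\sqrt{J{\left(-20 \right)} + 362} = \sqrt{\left(-17 + 2 \left(-20\right)^{2}\right) + 362} = \sqrt{\left(-17 + 2 \cdot 400\right) + 362} = \sqrt{\left(-17 + 800\right) + 362} = \sqrt{783 + 362} = \sqrt{1145}$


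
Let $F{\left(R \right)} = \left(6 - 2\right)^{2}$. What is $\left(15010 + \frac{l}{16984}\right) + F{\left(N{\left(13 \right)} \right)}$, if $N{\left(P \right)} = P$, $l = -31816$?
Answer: $\frac{31896221}{2123} \approx 15024.0$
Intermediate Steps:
$F{\left(R \right)} = 16$ ($F{\left(R \right)} = 4^{2} = 16$)
$\left(15010 + \frac{l}{16984}\right) + F{\left(N{\left(13 \right)} \right)} = \left(15010 - \frac{31816}{16984}\right) + 16 = \left(15010 - \frac{3977}{2123}\right) + 16 = \frac{31862253}{2123} + 16 = \frac{31896221}{2123}$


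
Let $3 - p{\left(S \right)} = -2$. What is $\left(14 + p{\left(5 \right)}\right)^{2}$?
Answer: $361$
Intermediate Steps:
$p{\left(S \right)} = 5$ ($p{\left(S \right)} = 3 - -2 = 3 + 2 = 5$)
$\left(14 + p{\left(5 \right)}\right)^{2} = \left(14 + 5\right)^{2} = 19^{2} = 361$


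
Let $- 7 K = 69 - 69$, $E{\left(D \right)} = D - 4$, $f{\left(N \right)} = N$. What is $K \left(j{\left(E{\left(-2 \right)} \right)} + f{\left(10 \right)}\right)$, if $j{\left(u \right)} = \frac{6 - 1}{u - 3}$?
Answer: $0$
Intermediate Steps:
$E{\left(D \right)} = -4 + D$
$j{\left(u \right)} = \frac{5}{-3 + u}$
$K = 0$ ($K = - \frac{69 - 69}{7} = \left(- \frac{1}{7}\right) 0 = 0$)
$K \left(j{\left(E{\left(-2 \right)} \right)} + f{\left(10 \right)}\right) = 0 \left(\frac{5}{-3 - 6} + 10\right) = 0 \left(\frac{5}{-9} + 10\right) = 0 \left(5 \left(- \frac{1}{9}\right) + 10\right) = 0 \left(- \frac{5}{9} + 10\right) = 0 \cdot \frac{85}{9} = 0$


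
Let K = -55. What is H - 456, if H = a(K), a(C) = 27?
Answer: -429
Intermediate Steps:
H = 27
H - 456 = 27 - 456 = -429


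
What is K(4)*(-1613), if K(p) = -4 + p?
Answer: 0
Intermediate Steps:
K(4)*(-1613) = (-4 + 4)*(-1613) = 0*(-1613) = 0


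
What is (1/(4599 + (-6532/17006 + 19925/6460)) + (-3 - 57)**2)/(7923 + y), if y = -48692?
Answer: -181993361611076/2061024142121883 ≈ -0.088302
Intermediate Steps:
(1/(4599 + (-6532/17006 + 19925/6460)) + (-3 - 57)**2)/(7923 + y) = (1/(4599 + (-6532/17006 + 19925/6460)) + (-3 - 57)**2)/(7923 - 48692) = (1/(4599 + (-6532*1/17006 + 19925*(1/6460))) + (-60)**2)/(-40769) = (1/(4599 + (-3266/8503 + 3985/1292)) + 3600)*(-1/40769) = (1/(4599 + 29664783/10985876) + 3600)*(-1/40769) = (1/(50553708507/10985876) + 3600)*(-1/40769) = (10985876/50553708507 + 3600)*(-1/40769) = (181993361611076/50553708507)*(-1/40769) = -181993361611076/2061024142121883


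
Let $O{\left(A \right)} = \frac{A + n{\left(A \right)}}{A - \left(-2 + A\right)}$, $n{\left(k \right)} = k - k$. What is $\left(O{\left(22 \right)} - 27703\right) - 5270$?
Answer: $-32962$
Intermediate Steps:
$n{\left(k \right)} = 0$
$O{\left(A \right)} = \frac{A}{2}$ ($O{\left(A \right)} = \frac{A + 0}{A - \left(-2 + A\right)} = \frac{A}{2}$)
$\left(O{\left(22 \right)} - 27703\right) - 5270 = \left(\frac{1}{2} \cdot 22 - 27703\right) - 5270 = \left(11 - 27703\right) - 5270 = -27692 - 5270 = -32962$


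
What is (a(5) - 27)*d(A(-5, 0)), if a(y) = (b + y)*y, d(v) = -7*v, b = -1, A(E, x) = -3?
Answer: -147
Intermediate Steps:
a(y) = y*(-1 + y) (a(y) = (-1 + y)*y = y*(-1 + y))
(a(5) - 27)*d(A(-5, 0)) = (5*(-1 + 5) - 27)*(-7*(-3)) = (5*4 - 27)*21 = (20 - 27)*21 = -7*21 = -147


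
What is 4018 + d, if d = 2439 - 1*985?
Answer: 5472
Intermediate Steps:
d = 1454 (d = 2439 - 985 = 1454)
4018 + d = 4018 + 1454 = 5472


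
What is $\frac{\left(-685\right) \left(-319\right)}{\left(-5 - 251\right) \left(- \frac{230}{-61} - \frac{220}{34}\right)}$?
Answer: $\frac{45320011}{143360} \approx 316.13$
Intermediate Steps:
$\frac{\left(-685\right) \left(-319\right)}{\left(-5 - 251\right) \left(- \frac{230}{-61} - \frac{220}{34}\right)} = \frac{218515}{\left(-256\right) \left(\left(-230\right) \left(- \frac{1}{61}\right) - \frac{110}{17}\right)} = \frac{218515}{\left(-256\right) \left(\frac{230}{61} - \frac{110}{17}\right)} = \frac{218515}{\left(-256\right) \left(- \frac{2800}{1037}\right)} = \frac{218515}{\frac{716800}{1037}} = 218515 \cdot \frac{1037}{716800} = \frac{45320011}{143360}$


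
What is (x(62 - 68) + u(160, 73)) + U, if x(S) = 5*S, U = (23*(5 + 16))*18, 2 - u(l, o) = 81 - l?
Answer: 8745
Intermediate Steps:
u(l, o) = -79 + l (u(l, o) = 2 - (81 - l) = 2 + (-81 + l) = -79 + l)
U = 8694 (U = (23*21)*18 = 483*18 = 8694)
(x(62 - 68) + u(160, 73)) + U = (5*(62 - 68) + (-79 + 160)) + 8694 = (5*(-6) + 81) + 8694 = (-30 + 81) + 8694 = 51 + 8694 = 8745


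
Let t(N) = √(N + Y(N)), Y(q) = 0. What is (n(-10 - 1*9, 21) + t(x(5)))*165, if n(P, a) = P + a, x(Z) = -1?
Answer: 330 + 165*I ≈ 330.0 + 165.0*I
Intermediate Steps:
t(N) = √N (t(N) = √(N + 0) = √N)
(n(-10 - 1*9, 21) + t(x(5)))*165 = (((-10 - 1*9) + 21) + √(-1))*165 = (((-10 - 9) + 21) + I)*165 = ((-19 + 21) + I)*165 = (2 + I)*165 = 330 + 165*I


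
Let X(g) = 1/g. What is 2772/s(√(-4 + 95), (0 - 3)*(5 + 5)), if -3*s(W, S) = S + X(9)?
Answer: 74844/269 ≈ 278.23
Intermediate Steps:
X(g) = 1/g
s(W, S) = -1/27 - S/3 (s(W, S) = -(S + 1/9)/3 = -(S + ⅑)/3 = -(⅑ + S)/3 = -1/27 - S/3)
2772/s(√(-4 + 95), (0 - 3)*(5 + 5)) = 2772/(-1/27 - (0 - 3)*(5 + 5)/3) = 2772/(-1/27 - (-1)*10) = 2772/(-1/27 - ⅓*(-30)) = 2772/(-1/27 + 10) = 2772/(269/27) = 2772*(27/269) = 74844/269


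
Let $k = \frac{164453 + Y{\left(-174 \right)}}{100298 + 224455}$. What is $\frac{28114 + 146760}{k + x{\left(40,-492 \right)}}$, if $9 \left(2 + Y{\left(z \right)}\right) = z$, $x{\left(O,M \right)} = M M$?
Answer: $\frac{15488415306}{21439411261} \approx 0.72243$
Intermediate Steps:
$x{\left(O,M \right)} = M^{2}$
$Y{\left(z \right)} = -2 + \frac{z}{9}$
$k = \frac{44845}{88569}$ ($k = \frac{164453 + \left(-2 + \frac{1}{9} \left(-174\right)\right)}{100298 + 224455} = \frac{164453 - \frac{64}{3}}{324753} = \left(164453 - \frac{64}{3}\right) \frac{1}{324753} = \frac{493295}{3} \cdot \frac{1}{324753} = \frac{44845}{88569} \approx 0.50633$)
$\frac{28114 + 146760}{k + x{\left(40,-492 \right)}} = \frac{28114 + 146760}{\frac{44845}{88569} + \left(-492\right)^{2}} = \frac{174874}{\frac{44845}{88569} + 242064} = \frac{174874}{\frac{21439411261}{88569}} = 174874 \cdot \frac{88569}{21439411261} = \frac{15488415306}{21439411261}$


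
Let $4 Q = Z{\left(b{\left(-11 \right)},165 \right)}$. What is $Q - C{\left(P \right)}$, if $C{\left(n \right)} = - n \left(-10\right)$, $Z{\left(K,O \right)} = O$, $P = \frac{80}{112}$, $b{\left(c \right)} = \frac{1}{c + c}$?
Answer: $\frac{955}{28} \approx 34.107$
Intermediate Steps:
$b{\left(c \right)} = \frac{1}{2 c}$
$P = \frac{5}{7}$ ($P = 80 \cdot \frac{1}{112} = \frac{5}{7} \approx 0.71429$)
$Q = \frac{165}{4}$ ($Q = \frac{1}{4} \cdot 165 = \frac{165}{4} \approx 41.25$)
$C{\left(n \right)} = 10 n$ ($C{\left(n \right)} = - \left(-10\right) n = 10 n$)
$Q - C{\left(P \right)} = \frac{165}{4} - 10 \cdot \frac{5}{7} = \frac{165}{4} - \frac{50}{7} = \frac{955}{28}$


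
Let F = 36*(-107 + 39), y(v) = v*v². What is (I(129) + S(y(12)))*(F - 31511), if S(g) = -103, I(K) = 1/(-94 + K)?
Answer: 122388236/35 ≈ 3.4968e+6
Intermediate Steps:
y(v) = v³
F = -2448 (F = 36*(-68) = -2448)
(I(129) + S(y(12)))*(F - 31511) = (1/(-94 + 129) - 103)*(-2448 - 31511) = (1/35 - 103)*(-33959) = -3604/35*(-33959) = 122388236/35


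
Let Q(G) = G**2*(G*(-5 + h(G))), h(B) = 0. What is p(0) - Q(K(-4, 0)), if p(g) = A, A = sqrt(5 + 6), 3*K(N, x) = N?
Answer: -320/27 + sqrt(11) ≈ -8.5352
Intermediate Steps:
K(N, x) = N/3
A = sqrt(11) ≈ 3.3166
p(g) = sqrt(11)
Q(G) = -5*G**3 (Q(G) = G**2*(G*(-5 + 0)) = G**2*(G*(-5)) = G**2*(-5*G) = -5*G**3)
p(0) - Q(K(-4, 0)) = sqrt(11) - (-5)*((1/3)*(-4))**3 = sqrt(11) - (-5)*(-4/3)**3 = sqrt(11) - (-5)*(-64)/27 = sqrt(11) - 1*320/27 = sqrt(11) - 320/27 = -320/27 + sqrt(11)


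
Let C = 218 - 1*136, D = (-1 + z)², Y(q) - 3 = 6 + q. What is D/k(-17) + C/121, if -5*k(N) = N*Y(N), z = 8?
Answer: -18493/16456 ≈ -1.1238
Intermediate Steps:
Y(q) = 9 + q (Y(q) = 3 + (6 + q) = 9 + q)
k(N) = -N*(9 + N)/5
D = 49 (D = (-1 + 8)² = 7² = 49)
C = 82 (C = 218 - 136 = 82)
D/k(-17) + C/121 = 49/((-⅕*(-17)*(9 - 17))) + 82/121 = 49/((-⅕*(-17)*(-8))) + 82*(1/121) = 49/(-136/5) + 82/121 = 49*(-5/136) + 82/121 = -245/136 + 82/121 = -18493/16456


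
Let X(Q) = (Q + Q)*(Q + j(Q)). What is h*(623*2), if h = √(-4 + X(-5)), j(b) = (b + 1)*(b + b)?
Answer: 1246*I*√354 ≈ 23443.0*I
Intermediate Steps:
j(b) = 2*b*(1 + b) (j(b) = (1 + b)*(2*b) = 2*b*(1 + b))
X(Q) = 2*Q*(Q + 2*Q*(1 + Q)) (X(Q) = (Q + Q)*(Q + 2*Q*(1 + Q)) = (2*Q)*(Q + 2*Q*(1 + Q)) = 2*Q*(Q + 2*Q*(1 + Q)))
h = I*√354 (h = √(-4 + (-5)²*(6 + 4*(-5))) = √(-4 + 25*(6 - 20)) = √(-4 + 25*(-14)) = √(-4 - 350) = √(-354) = I*√354 ≈ 18.815*I)
h*(623*2) = (I*√354)*(623*2) = (I*√354)*1246 = 1246*I*√354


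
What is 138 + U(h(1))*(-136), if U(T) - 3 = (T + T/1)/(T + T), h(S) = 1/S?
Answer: -406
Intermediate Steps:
U(T) = 4 (U(T) = 3 + (T + T/1)/(T + T) = 3 + (T + T*1)/((2*T)) = 3 + (T + T)*(1/(2*T)) = 3 + (2*T)*(1/(2*T)) = 3 + 1 = 4)
138 + U(h(1))*(-136) = 138 + 4*(-136) = 138 - 544 = -406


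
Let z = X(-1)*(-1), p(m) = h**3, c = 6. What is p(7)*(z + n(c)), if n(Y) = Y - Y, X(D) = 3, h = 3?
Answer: -81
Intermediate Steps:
n(Y) = 0
p(m) = 27 (p(m) = 3**3 = 27)
z = -3 (z = 3*(-1) = -3)
p(7)*(z + n(c)) = 27*(-3 + 0) = 27*(-3) = -81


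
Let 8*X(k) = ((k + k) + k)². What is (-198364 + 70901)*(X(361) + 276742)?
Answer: -431694874975/8 ≈ -5.3962e+10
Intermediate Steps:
X(k) = 9*k²/8 (X(k) = ((k + k) + k)²/8 = (2*k + k)²/8 = (3*k)²/8 = (9*k²)/8 = 9*k²/8)
(-198364 + 70901)*(X(361) + 276742) = (-198364 + 70901)*((9/8)*361² + 276742) = -127463*((9/8)*130321 + 276742) = -127463*(1172889/8 + 276742) = -127463*3386825/8 = -431694874975/8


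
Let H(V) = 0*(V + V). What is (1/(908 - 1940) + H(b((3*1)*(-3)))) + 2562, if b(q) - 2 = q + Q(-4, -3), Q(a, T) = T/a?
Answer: 2643983/1032 ≈ 2562.0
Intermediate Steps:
b(q) = 11/4 + q (b(q) = 2 + (q - 3/(-4)) = 2 + (q - 3*(-¼)) = 2 + (q + ¾) = 2 + (¾ + q) = 11/4 + q)
H(V) = 0 (H(V) = 0*(2*V) = 0)
(1/(908 - 1940) + H(b((3*1)*(-3)))) + 2562 = (1/(908 - 1940) + 0) + 2562 = (1/(-1032) + 0) + 2562 = (-1/1032 + 0) + 2562 = -1/1032 + 2562 = 2643983/1032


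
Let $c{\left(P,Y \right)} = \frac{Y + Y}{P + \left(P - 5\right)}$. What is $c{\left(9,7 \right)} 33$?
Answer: $\frac{462}{13} \approx 35.538$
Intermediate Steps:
$c{\left(P,Y \right)} = \frac{2 Y}{-5 + 2 P}$ ($c{\left(P,Y \right)} = \frac{2 Y}{P + \left(P - 5\right)} = \frac{2 Y}{P + \left(-5 + P\right)} = \frac{2 Y}{-5 + 2 P}$)
$c{\left(9,7 \right)} 33 = 2 \cdot 7 \frac{1}{-5 + 2 \cdot 9} \cdot 33 = 2 \cdot 7 \frac{1}{-5 + 18} \cdot 33 = 2 \cdot 7 \cdot \frac{1}{13} \cdot 33 = \frac{14}{13} \cdot 33 = \frac{462}{13}$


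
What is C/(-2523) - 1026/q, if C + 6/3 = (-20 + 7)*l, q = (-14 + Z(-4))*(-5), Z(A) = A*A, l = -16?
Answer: 1293269/12615 ≈ 102.52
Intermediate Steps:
Z(A) = A**2
q = -10 (q = (-14 + (-4)**2)*(-5) = (-14 + 16)*(-5) = 2*(-5) = -10)
C = 206 (C = -2 + (-20 + 7)*(-16) = -2 - 13*(-16) = -2 + 208 = 206)
C/(-2523) - 1026/q = 206/(-2523) - 1026/(-10) = 206*(-1/2523) - 1026*(-1/10) = -206/2523 + 513/5 = 1293269/12615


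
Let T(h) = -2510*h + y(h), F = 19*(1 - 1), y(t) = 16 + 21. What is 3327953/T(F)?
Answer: 3327953/37 ≈ 89945.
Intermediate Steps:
y(t) = 37
F = 0 (F = 19*0 = 0)
T(h) = 37 - 2510*h (T(h) = -2510*h + 37 = 37 - 2510*h)
3327953/T(F) = 3327953/(37 - 2510*0) = 3327953/(37 + 0) = 3327953/37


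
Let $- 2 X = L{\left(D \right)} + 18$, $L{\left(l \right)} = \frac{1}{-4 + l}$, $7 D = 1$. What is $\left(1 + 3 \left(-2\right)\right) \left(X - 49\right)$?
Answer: $\frac{15625}{54} \approx 289.35$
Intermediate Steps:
$D = \frac{1}{7}$ ($D = \frac{1}{7} \cdot 1 = \frac{1}{7} \approx 0.14286$)
$X = - \frac{479}{54}$ ($X = - \frac{\frac{1}{-4 + \frac{1}{7}} + 18}{2} = - \frac{\frac{1}{- \frac{27}{7}} + 18}{2} = - \frac{- \frac{7}{27} + 18}{2} = \left(- \frac{1}{2}\right) \frac{479}{27} = - \frac{479}{54} \approx -8.8704$)
$\left(1 + 3 \left(-2\right)\right) \left(X - 49\right) = \left(1 + 3 \left(-2\right)\right) \left(- \frac{479}{54} - 49\right) = \left(1 - 6\right) \left(- \frac{3125}{54}\right) = \left(-5\right) \left(- \frac{3125}{54}\right) = \frac{15625}{54}$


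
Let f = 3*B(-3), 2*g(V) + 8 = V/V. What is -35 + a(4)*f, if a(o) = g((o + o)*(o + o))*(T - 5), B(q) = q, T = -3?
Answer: -287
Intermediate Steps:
g(V) = -7/2 (g(V) = -4 + (V/V)/2 = -4 + (½)*1 = -4 + ½ = -7/2)
a(o) = 28 (a(o) = -7*(-3 - 5)/2 = -7/2*(-8) = 28)
f = -9 (f = 3*(-3) = -9)
-35 + a(4)*f = -35 + 28*(-9) = -35 - 252 = -287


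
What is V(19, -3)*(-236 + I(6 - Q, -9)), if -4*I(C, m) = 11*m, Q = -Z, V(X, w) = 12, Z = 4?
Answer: -2535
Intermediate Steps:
Q = -4 (Q = -1*4 = -4)
I(C, m) = -11*m/4
V(19, -3)*(-236 + I(6 - Q, -9)) = 12*(-236 - 11/4*(-9)) = 12*(-236 + 99/4) = 12*(-845/4) = -2535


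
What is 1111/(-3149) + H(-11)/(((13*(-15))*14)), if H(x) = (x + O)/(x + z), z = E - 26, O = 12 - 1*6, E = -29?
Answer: -40039145/113477364 ≈ -0.35284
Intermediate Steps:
O = 6 (O = 12 - 6 = 6)
z = -55 (z = -29 - 26 = -55)
H(x) = (6 + x)/(-55 + x) (H(x) = (x + 6)/(x - 55) = (6 + x)/(-55 + x))
1111/(-3149) + H(-11)/(((13*(-15))*14)) = 1111/(-3149) + ((6 - 11)/(-55 - 11))/(((13*(-15))*14)) = 1111*(-1/3149) + (-5/(-66))/((-195*14)) = -1111/3149 - 1/66*(-5)/(-2730) = -1111/3149 + (5/66)*(-1/2730) = -1111/3149 - 1/36036 = -40039145/113477364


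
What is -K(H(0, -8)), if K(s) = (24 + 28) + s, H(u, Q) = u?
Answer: -52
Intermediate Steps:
K(s) = 52 + s
-K(H(0, -8)) = -(52 + 0) = -1*52 = -52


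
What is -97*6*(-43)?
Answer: 25026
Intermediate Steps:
-97*6*(-43) = -582*(-43) = 25026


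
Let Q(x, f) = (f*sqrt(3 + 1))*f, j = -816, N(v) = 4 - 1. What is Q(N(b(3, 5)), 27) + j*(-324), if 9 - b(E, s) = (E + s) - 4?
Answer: 265842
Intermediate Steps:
b(E, s) = 13 - E - s (b(E, s) = 9 - ((E + s) - 4) = 9 - (-4 + E + s) = 9 + (4 - E - s) = 13 - E - s)
N(v) = 3
Q(x, f) = 2*f**2 (Q(x, f) = (f*sqrt(4))*f = (f*2)*f = (2*f)*f = 2*f**2)
Q(N(b(3, 5)), 27) + j*(-324) = 2*27**2 - 816*(-324) = 2*729 + 264384 = 1458 + 264384 = 265842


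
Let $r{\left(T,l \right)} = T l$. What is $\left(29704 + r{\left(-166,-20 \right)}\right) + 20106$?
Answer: $53130$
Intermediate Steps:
$\left(29704 + r{\left(-166,-20 \right)}\right) + 20106 = \left(29704 - -3320\right) + 20106 = \left(29704 + 3320\right) + 20106 = 33024 + 20106 = 53130$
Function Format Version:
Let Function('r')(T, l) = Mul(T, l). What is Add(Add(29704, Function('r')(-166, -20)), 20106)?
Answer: 53130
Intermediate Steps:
Add(Add(29704, Function('r')(-166, -20)), 20106) = Add(Add(29704, Mul(-166, -20)), 20106) = Add(Add(29704, 3320), 20106) = Add(33024, 20106) = 53130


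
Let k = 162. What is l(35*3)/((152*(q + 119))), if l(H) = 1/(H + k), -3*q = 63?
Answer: 1/3977232 ≈ 2.5143e-7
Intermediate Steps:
q = -21 (q = -⅓*63 = -21)
l(H) = 1/(162 + H) (l(H) = 1/(H + 162) = 1/(162 + H))
l(35*3)/((152*(q + 119))) = 1/((162 + 35*3)*((152*(-21 + 119)))) = 1/((162 + 105)*((152*98))) = 1/(267*14896) = (1/267)*(1/14896) = 1/3977232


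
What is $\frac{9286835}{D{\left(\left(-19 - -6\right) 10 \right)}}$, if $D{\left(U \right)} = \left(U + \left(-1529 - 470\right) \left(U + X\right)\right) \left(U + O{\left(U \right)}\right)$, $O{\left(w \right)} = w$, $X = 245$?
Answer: $\frac{1857367}{11960780} \approx 0.15529$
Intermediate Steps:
$D{\left(U \right)} = 2 U \left(-489755 - 1998 U\right)$ ($D{\left(U \right)} = \left(U + \left(-1529 - 470\right) \left(U + 245\right)\right) \left(U + U\right) = \left(U - 1999 \left(245 + U\right)\right) 2 U = \left(U - \left(489755 + 1999 U\right)\right) 2 U = \left(-489755 - 1998 U\right) 2 U = 2 U \left(-489755 - 1998 U\right)$)
$\frac{9286835}{D{\left(\left(-19 - -6\right) 10 \right)}} = \frac{9286835}{2 \left(-19 - -6\right) 10 \left(-489755 - 1998 \left(-19 - -6\right) 10\right)} = \frac{9286835}{2 \left(-19 + \left(-5 + 11\right)\right) 10 \left(-489755 - 1998 \left(-19 + \left(-5 + 11\right)\right) 10\right)} = \frac{9286835}{2 \left(-19 + 6\right) 10 \left(-489755 - 1998 \left(-19 + 6\right) 10\right)} = \frac{9286835}{2 \left(\left(-13\right) 10\right) \left(-489755 - 1998 \left(\left(-13\right) 10\right)\right)} = \frac{9286835}{2 \left(-130\right) \left(-489755 - -259740\right)} = \frac{9286835}{2 \left(-130\right) \left(-489755 + 259740\right)} = \frac{9286835}{2 \left(-130\right) \left(-230015\right)} = \frac{9286835}{59803900} = 9286835 \cdot \frac{1}{59803900} = \frac{1857367}{11960780}$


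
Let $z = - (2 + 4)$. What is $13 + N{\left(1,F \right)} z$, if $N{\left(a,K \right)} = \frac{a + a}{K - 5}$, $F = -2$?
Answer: $\frac{103}{7} \approx 14.714$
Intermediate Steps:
$z = -6$ ($z = \left(-1\right) 6 = -6$)
$N{\left(a,K \right)} = \frac{2 a}{-5 + K}$
$13 + N{\left(1,F \right)} z = 13 + 2 \cdot 1 \frac{1}{-5 - 2} \left(-6\right) = 13 + 2 \cdot 1 \frac{1}{-7} \left(-6\right) = 13 + 2 \cdot 1 \left(- \frac{1}{7}\right) \left(-6\right) = 13 - - \frac{12}{7} = 13 + \frac{12}{7} = \frac{103}{7}$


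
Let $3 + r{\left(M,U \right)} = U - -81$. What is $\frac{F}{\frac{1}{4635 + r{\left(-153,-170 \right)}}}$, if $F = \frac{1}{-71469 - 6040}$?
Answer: $- \frac{4543}{77509} \approx -0.058613$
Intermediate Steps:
$r{\left(M,U \right)} = 78 + U$ ($r{\left(M,U \right)} = -3 + \left(U - -81\right) = -3 + \left(U + 81\right) = -3 + \left(81 + U\right) = 78 + U$)
$F = - \frac{1}{77509}$ ($F = \frac{1}{-77509} = - \frac{1}{77509} \approx -1.2902 \cdot 10^{-5}$)
$\frac{F}{\frac{1}{4635 + r{\left(-153,-170 \right)}}} = - \frac{1}{77509 \frac{1}{4635 + \left(78 - 170\right)}} = - \frac{1}{77509 \frac{1}{4635 - 92}} = - \frac{1}{77509 \cdot \frac{1}{4543}} = - \frac{\frac{1}{\frac{1}{4543}}}{77509} = \left(- \frac{1}{77509}\right) 4543 = - \frac{4543}{77509}$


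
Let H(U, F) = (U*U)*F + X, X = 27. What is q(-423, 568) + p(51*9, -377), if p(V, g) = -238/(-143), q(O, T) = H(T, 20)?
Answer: 922708739/143 ≈ 6.4525e+6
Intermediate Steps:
H(U, F) = 27 + F*U² (H(U, F) = (U*U)*F + 27 = U²*F + 27 = F*U² + 27 = 27 + F*U²)
q(O, T) = 27 + 20*T²
p(V, g) = 238/143 (p(V, g) = -238*(-1/143) = 238/143)
q(-423, 568) + p(51*9, -377) = (27 + 20*568²) + 238/143 = (27 + 20*322624) + 238/143 = (27 + 6452480) + 238/143 = 6452507 + 238/143 = 922708739/143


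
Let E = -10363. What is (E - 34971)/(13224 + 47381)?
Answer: -45334/60605 ≈ -0.74802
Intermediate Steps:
(E - 34971)/(13224 + 47381) = (-10363 - 34971)/(13224 + 47381) = -45334/60605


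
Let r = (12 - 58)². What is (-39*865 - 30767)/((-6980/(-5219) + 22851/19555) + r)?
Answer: -6582915767590/216209518489 ≈ -30.447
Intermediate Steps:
r = 2116 (r = (-46)² = 2116)
(-39*865 - 30767)/((-6980/(-5219) + 22851/19555) + r) = (-39*865 - 30767)/((-6980/(-5219) + 22851/19555) + 2116) = (-33735 - 30767)/((-6980*(-1/5219) + 22851*(1/19555)) + 2116) = -64502/((6980/5219 + 22851/19555) + 2116) = -64502/(255753269/102057545 + 2116) = -64502/216209518489/102057545 = -64502*102057545/216209518489 = -6582915767590/216209518489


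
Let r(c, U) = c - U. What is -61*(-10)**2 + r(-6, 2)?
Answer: -6108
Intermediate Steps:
-61*(-10)**2 + r(-6, 2) = -61*(-10)**2 + (-6 - 1*2) = -61*100 + (-6 - 2) = -6100 - 8 = -6108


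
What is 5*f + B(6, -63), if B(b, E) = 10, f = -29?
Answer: -135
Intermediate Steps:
5*f + B(6, -63) = 5*(-29) + 10 = -145 + 10 = -135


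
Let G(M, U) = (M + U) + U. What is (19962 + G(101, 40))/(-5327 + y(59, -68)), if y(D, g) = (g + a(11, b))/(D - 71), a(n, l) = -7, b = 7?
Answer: -80572/21283 ≈ -3.7857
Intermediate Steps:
G(M, U) = M + 2*U
y(D, g) = (-7 + g)/(-71 + D) (y(D, g) = (g - 7)/(D - 71) = (-7 + g)/(-71 + D))
(19962 + G(101, 40))/(-5327 + y(59, -68)) = (19962 + (101 + 2*40))/(-5327 + (-7 - 68)/(-71 + 59)) = (19962 + (101 + 80))/(-5327 - 75/(-12)) = (19962 + 181)/(-5327 - 1/12*(-75)) = 20143/(-5327 + 25/4) = 20143/(-21283/4) = 20143*(-4/21283) = -80572/21283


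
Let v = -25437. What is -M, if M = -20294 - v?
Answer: -5143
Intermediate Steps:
M = 5143 (M = -20294 - 1*(-25437) = -20294 + 25437 = 5143)
-M = -1*5143 = -5143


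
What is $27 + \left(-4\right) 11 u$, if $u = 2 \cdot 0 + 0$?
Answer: $27$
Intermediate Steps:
$u = 0$ ($u = 0 + 0 = 0$)
$27 + \left(-4\right) 11 u = 27 + \left(-4\right) 11 \cdot 0 = 27 - 0 = 27 + 0 = 27$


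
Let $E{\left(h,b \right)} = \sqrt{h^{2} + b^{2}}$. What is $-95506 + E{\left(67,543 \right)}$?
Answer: $-95506 + \sqrt{299338} \approx -94959.0$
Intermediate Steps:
$E{\left(h,b \right)} = \sqrt{b^{2} + h^{2}}$
$-95506 + E{\left(67,543 \right)} = -95506 + \sqrt{543^{2} + 67^{2}} = -95506 + \sqrt{294849 + 4489} = -95506 + \sqrt{299338}$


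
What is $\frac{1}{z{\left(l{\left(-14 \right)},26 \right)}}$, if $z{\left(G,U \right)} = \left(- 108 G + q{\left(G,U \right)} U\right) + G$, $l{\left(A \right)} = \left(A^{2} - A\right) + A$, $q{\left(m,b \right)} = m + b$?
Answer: $- \frac{1}{15200} \approx -6.5789 \cdot 10^{-5}$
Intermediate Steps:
$q{\left(m,b \right)} = b + m$
$l{\left(A \right)} = A^{2}$
$z{\left(G,U \right)} = - 107 G + U \left(G + U\right)$ ($z{\left(G,U \right)} = \left(- 108 G + \left(U + G\right) U\right) + G = \left(- 108 G + \left(G + U\right) U\right) + G = \left(- 108 G + U \left(G + U\right)\right) + G = - 107 G + U \left(G + U\right)$)
$\frac{1}{z{\left(l{\left(-14 \right)},26 \right)}} = \frac{1}{- 107 \left(-14\right)^{2} + 26 \left(\left(-14\right)^{2} + 26\right)} = \frac{1}{\left(-107\right) 196 + 26 \left(196 + 26\right)} = \frac{1}{-20972 + 26 \cdot 222} = \frac{1}{-20972 + 5772} = \frac{1}{-15200} = - \frac{1}{15200}$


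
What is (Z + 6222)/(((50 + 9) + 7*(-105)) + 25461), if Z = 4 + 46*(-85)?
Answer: 2316/24785 ≈ 0.093444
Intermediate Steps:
Z = -3906 (Z = 4 - 3910 = -3906)
(Z + 6222)/(((50 + 9) + 7*(-105)) + 25461) = (-3906 + 6222)/(((50 + 9) + 7*(-105)) + 25461) = 2316/((59 - 735) + 25461) = 2316/(-676 + 25461) = 2316/24785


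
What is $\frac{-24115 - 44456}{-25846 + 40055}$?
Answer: $- \frac{68571}{14209} \approx -4.8259$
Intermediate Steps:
$\frac{-24115 - 44456}{-25846 + 40055} = - \frac{68571}{14209}$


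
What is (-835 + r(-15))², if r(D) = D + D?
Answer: 748225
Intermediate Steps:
r(D) = 2*D
(-835 + r(-15))² = (-835 + 2*(-15))² = (-835 - 30)² = (-865)² = 748225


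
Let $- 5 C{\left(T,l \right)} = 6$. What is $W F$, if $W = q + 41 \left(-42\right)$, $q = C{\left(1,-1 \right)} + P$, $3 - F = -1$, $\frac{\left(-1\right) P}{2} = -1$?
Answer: $- \frac{34424}{5} \approx -6884.8$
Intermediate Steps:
$C{\left(T,l \right)} = - \frac{6}{5}$ ($C{\left(T,l \right)} = \left(- \frac{1}{5}\right) 6 = - \frac{6}{5}$)
$P = 2$ ($P = \left(-2\right) \left(-1\right) = 2$)
$F = 4$ ($F = 3 - -1 = 3 + 1 = 4$)
$q = \frac{4}{5}$ ($q = - \frac{6}{5} + 2 = \frac{4}{5} \approx 0.8$)
$W = - \frac{8606}{5}$ ($W = \frac{4}{5} + 41 \left(-42\right) = \frac{4}{5} - 1722 = - \frac{8606}{5} \approx -1721.2$)
$W F = \left(- \frac{8606}{5}\right) 4 = - \frac{34424}{5}$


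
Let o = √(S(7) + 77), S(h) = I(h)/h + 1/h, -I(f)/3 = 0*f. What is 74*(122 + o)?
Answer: 9028 + 444*√105/7 ≈ 9678.0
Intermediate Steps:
I(f) = 0 (I(f) = -0*f = -3*0 = 0)
S(h) = 1/h (S(h) = 0/h + 1/h = 0 + 1/h = 1/h)
o = 6*√105/7 (o = √(1/7 + 77) = √(⅐ + 77) = √(540/7) = 6*√105/7 ≈ 8.7831)
74*(122 + o) = 74*(122 + 6*√105/7) = 9028 + 444*√105/7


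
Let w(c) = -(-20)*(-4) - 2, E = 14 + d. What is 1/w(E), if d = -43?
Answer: -1/82 ≈ -0.012195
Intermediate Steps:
E = -29 (E = 14 - 43 = -29)
w(c) = -82 (w(c) = -4*20 - 2 = -80 - 2 = -82)
1/w(E) = 1/(-82) = -1/82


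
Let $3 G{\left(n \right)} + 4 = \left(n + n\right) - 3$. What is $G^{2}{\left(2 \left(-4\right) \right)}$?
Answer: $\frac{529}{9} \approx 58.778$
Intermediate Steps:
$G{\left(n \right)} = - \frac{7}{3} + \frac{2 n}{3}$ ($G{\left(n \right)} = - \frac{4}{3} + \frac{\left(n + n\right) - 3}{3} = - \frac{4}{3} + \frac{2 n - 3}{3} = - \frac{4}{3} + \frac{-3 + 2 n}{3} = - \frac{4}{3} + \left(-1 + \frac{2 n}{3}\right) = - \frac{7}{3} + \frac{2 n}{3}$)
$G^{2}{\left(2 \left(-4\right) \right)} = \left(- \frac{7}{3} + \frac{2 \cdot 2 \left(-4\right)}{3}\right)^{2} = \left(- \frac{7}{3} + \frac{2}{3} \left(-8\right)\right)^{2} = \left(- \frac{7}{3} - \frac{16}{3}\right)^{2} = \left(- \frac{23}{3}\right)^{2} = \frac{529}{9}$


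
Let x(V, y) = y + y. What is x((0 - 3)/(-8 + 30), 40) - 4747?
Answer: -4667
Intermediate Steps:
x(V, y) = 2*y
x((0 - 3)/(-8 + 30), 40) - 4747 = 2*40 - 4747 = 80 - 4747 = -4667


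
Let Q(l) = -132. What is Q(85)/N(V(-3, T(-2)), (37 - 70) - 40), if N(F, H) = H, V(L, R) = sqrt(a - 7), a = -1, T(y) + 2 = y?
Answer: 132/73 ≈ 1.8082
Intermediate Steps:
T(y) = -2 + y
V(L, R) = 2*I*sqrt(2) (V(L, R) = sqrt(-1 - 7) = sqrt(-8) = 2*I*sqrt(2))
Q(85)/N(V(-3, T(-2)), (37 - 70) - 40) = -132/((37 - 70) - 40) = -132/(-33 - 40) = -132/(-73) = -132*(-1/73) = 132/73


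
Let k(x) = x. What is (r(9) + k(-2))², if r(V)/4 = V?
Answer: 1156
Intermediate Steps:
r(V) = 4*V
(r(9) + k(-2))² = (4*9 - 2)² = (36 - 2)² = 34² = 1156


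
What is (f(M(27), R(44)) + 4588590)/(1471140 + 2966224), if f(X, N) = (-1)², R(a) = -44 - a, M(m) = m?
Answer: 4588591/4437364 ≈ 1.0341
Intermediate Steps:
f(X, N) = 1
(f(M(27), R(44)) + 4588590)/(1471140 + 2966224) = (1 + 4588590)/(1471140 + 2966224) = 4588591/4437364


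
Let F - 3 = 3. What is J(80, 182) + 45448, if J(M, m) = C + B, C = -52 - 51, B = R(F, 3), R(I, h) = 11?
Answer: 45356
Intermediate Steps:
F = 6 (F = 3 + 3 = 6)
B = 11
C = -103
J(M, m) = -92 (J(M, m) = -103 + 11 = -92)
J(80, 182) + 45448 = -92 + 45448 = 45356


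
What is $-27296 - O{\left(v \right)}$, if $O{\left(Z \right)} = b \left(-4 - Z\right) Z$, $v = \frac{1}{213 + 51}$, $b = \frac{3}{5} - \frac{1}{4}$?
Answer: $- \frac{38048432921}{1393920} \approx -27296.0$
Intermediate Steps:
$b = \frac{7}{20}$ ($b = 3 \cdot \frac{1}{5} - \frac{1}{4} = \frac{3}{5} - \frac{1}{4} = \frac{7}{20} \approx 0.35$)
$v = \frac{1}{264} \approx 0.0037879$
$O{\left(Z \right)} = Z \left(- \frac{7}{5} - \frac{7 Z}{20}\right)$ ($O{\left(Z \right)} = \frac{7 \left(-4 - Z\right)}{20} Z = \left(- \frac{7}{5} - \frac{7 Z}{20}\right) Z = Z \left(- \frac{7}{5} - \frac{7 Z}{20}\right)$)
$-27296 - O{\left(v \right)} = -27296 - \left(- \frac{7}{20}\right) \frac{1}{264} \left(4 + \frac{1}{264}\right) = -27296 - \left(- \frac{7}{20}\right) \frac{1}{264} \cdot \frac{1057}{264} = -27296 - - \frac{7399}{1393920} = -27296 + \frac{7399}{1393920} = - \frac{38048432921}{1393920}$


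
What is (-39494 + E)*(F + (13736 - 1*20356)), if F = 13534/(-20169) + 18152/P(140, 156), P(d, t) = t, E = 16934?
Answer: 12824691532160/87399 ≈ 1.4674e+8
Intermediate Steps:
F = 30333032/262197 (F = 13534/(-20169) + 18152/156 = 13534*(-1/20169) + 18152*(1/156) = -13534/20169 + 4538/39 = 30333032/262197 ≈ 115.69)
(-39494 + E)*(F + (13736 - 1*20356)) = (-39494 + 16934)*(30333032/262197 + (13736 - 1*20356)) = -22560*(30333032/262197 + (13736 - 20356)) = -22560*(30333032/262197 - 6620) = -22560*(-1705411108/262197) = 12824691532160/87399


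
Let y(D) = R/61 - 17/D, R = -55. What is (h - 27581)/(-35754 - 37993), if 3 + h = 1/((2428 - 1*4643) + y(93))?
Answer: 346781833321/927136000709 ≈ 0.37404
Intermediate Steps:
y(D) = -55/61 - 17/D
h = -37721214/12571847 (h = -3 + 1/((2428 - 1*4643) + (-55/61 - 17/93)) = -3 + 1/((2428 - 4643) + (-55/61 - 17*1/93)) = -3 + 1/(-2215 + (-55/61 - 17/93)) = -3 + 1/(-2215 - 6152/5673) = -3 + 1/(-12571847/5673) = -3 - 5673/12571847 = -37721214/12571847 ≈ -3.0005)
(h - 27581)/(-35754 - 37993) = (-37721214/12571847 - 27581)/(-35754 - 37993) = -346781833321/12571847/(-73747) = -346781833321/12571847*(-1/73747) = 346781833321/927136000709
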